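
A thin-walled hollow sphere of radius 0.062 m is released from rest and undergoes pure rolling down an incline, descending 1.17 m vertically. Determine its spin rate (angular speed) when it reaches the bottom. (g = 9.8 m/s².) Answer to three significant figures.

For this body I = (2/3)MR², i.e. k = I/(MR²) = 2/3.
Pure rolling means v = ωR; then KE = ½Mv² + ½I(v/R)² = ½(1+k)Mv² = (5/6)Mv².
Energy conservation Mgh = ½(1+k)Mv² gives v = √(2gh/(1+k)) = √(2 × 9.8 × 1.17 / 1.667) = 3.709 m/s.
Then ω = v/R = 3.709 / 0.062 ≈ 59.8 rad/s.

ω ≈ 59.8 rad/s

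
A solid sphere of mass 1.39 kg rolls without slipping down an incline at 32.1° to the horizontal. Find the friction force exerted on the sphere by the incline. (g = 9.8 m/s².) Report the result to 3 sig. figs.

For this body I = (2/5)MR², i.e. k = I/(MR²) = 0.4.
Translational: Mg sinθ − f = Ma. Rotational about the CM: fR = Iα = kMRa, so f = kMa.
Combining, a = g sinθ/(1+k) and f = kMa = kMg sinθ/(1+k).
f = 0.4 × 1.39 × 9.8 × sin32.1° / 1.4 ≈ 2.07 N.

f ≈ 2.07 N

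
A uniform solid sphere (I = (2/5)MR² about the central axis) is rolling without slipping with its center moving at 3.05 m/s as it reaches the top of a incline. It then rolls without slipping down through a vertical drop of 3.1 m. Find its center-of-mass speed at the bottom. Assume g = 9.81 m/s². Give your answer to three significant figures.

v ≈ 7.26 m/s

With I = (2/5)MR², the ratio k = I/(MR²) is 0.4.
Rolling without slipping gives ω = v/R, so the total kinetic energy is ½Mv² + ½Iω² = ½(1+k)Mv² = (7/10)Mv².
Energy conservation: (7/10)Mv₀² + Mgh = (7/10)Mv², so v² = v₀² + 2gh/(1+k).
v = √(3.05² + 2×9.81×3.1/1.4) = √52.75 ≈ 7.26 m/s.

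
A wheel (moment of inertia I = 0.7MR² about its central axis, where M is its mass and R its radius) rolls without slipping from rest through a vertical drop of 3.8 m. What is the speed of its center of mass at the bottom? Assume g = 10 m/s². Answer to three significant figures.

With I = 0.7MR², the ratio k = I/(MR²) is 0.7.
Pure rolling means v = ωR; then KE = ½Mv² + ½I(v/R)² = ½(1+k)Mv² = (17/20)Mv².
Energy conservation: Mgh = (17/20)Mv², so v = √(2gh/(1+k)) = √(2 × 10 × 3.8 / 1.7) ≈ 6.69 m/s.

v ≈ 6.69 m/s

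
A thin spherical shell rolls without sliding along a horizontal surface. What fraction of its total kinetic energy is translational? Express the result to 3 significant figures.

fraction ≈ 0.600

For this body I = (2/3)MR², i.e. k = I/(MR²) = 2/3.
With ω = v/R, KE_trans = ½Mv² and KE_rot = ½Iω² = ½kMv², so KE_total = ½(1+k)Mv².
The translational fraction is therefore 1/(1+k) = 1/1.667 ≈ 0.600.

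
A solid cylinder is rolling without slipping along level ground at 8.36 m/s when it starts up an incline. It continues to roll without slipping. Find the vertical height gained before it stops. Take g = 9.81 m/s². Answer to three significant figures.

h ≈ 5.34 m

With I = (1/2)MR², the ratio k = I/(MR²) is 0.5.
The rolling condition ω = v/R makes the rotational term ½I(v/R)² = ½kMv², so KE_total = ½(1+k)Mv² = (3/4)Mv².
All of this converts to potential energy at the highest point: (3/4)Mv₀² = Mgh.
Thus h = (1+k)v₀²/(2g) = 1.5 × 8.36² / (2 × 9.81) ≈ 5.34 m.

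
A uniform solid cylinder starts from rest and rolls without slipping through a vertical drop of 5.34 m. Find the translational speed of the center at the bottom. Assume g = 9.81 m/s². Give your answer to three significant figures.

For this body I = (1/2)MR², i.e. k = I/(MR²) = 0.5.
Pure rolling means v = ωR; then KE = ½Mv² + ½I(v/R)² = ½(1+k)Mv² = (3/4)Mv².
Setting Mgh = (3/4)Mv² gives v = √(2gh/(1+k)) = √(2·9.81·5.34/1.5) ≈ 8.36 m/s.

v ≈ 8.36 m/s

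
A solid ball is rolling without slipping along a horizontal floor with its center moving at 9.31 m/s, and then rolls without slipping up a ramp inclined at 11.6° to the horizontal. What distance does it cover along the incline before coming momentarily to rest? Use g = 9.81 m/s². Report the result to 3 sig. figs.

d ≈ 30.8 m

For this body I = (2/5)MR², i.e. k = I/(MR²) = 0.4.
The rolling condition ω = v/R makes the rotational term ½I(v/R)² = ½kMv², so KE_total = ½(1+k)Mv² = (7/10)Mv².
Setting this equal to Mgh gives the vertical rise h = (1+k)v₀²/(2g) = 1.4×9.31²/(2×9.81) = 6.185 m.
Along the incline, d = h/sinθ = 6.185/sin11.6° ≈ 30.8 m.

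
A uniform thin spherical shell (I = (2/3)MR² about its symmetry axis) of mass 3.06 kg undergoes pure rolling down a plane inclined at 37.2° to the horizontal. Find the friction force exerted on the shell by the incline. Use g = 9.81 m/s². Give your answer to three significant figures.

For this body I = (2/3)MR², i.e. k = I/(MR²) = 2/3.
Translational: Mg sinθ − f = Ma. Rotational about the CM: fR = Iα = kMRa, so f = kMa.
Combining, a = g sinθ/(1+k) and f = kMa = kMg sinθ/(1+k).
f = (2/3) × 3.06 × 9.81 × sin37.2° / 1.667 ≈ 7.26 N.

f ≈ 7.26 N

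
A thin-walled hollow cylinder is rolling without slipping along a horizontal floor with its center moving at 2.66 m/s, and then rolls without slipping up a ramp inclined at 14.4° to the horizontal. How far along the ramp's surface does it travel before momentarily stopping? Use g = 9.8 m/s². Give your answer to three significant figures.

d ≈ 2.90 m

With I = MR², the ratio k = I/(MR²) is 1.
Rolling without slipping gives ω = v/R, so the total kinetic energy is ½Mv² + ½Iω² = ½(1+k)Mv² = Mv².
Setting this equal to Mgh gives the vertical rise h = (1+k)v₀²/(2g) = 2×2.66²/(2×9.8) = 0.722 m.
The distance along the slope is d = h/sinθ = 0.722/sin14.4° ≈ 2.90 m.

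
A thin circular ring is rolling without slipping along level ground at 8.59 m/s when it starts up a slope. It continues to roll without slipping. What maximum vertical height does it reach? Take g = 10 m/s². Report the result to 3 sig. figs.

h ≈ 7.38 m

Here I = MR², so the shape factor k = I/(MR²) = 1.
The rolling condition ω = v/R makes the rotational term ½I(v/R)² = ½kMv², so KE_total = ½(1+k)Mv² = Mv².
At the top the kinetic energy is zero, so Mv₀² = Mgh.
Thus h = (1+k)v₀²/(2g) = 2 × 8.59² / (2 × 10) ≈ 7.38 m.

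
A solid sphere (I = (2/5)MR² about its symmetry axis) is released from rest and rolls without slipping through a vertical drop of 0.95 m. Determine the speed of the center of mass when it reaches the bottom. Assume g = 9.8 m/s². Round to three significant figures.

The moment of inertia is (2/5)MR², giving k ≡ I/(MR²) = 0.4.
Since it rolls without slipping, ω = v/R and KE = ½Mv² + ½Iω² = ½(1+k)Mv² = (7/10)Mv².
Setting Mgh = (7/10)Mv² gives v = √(2gh/(1+k)) = √(2·9.8·0.95/1.4) ≈ 3.65 m/s.

v ≈ 3.65 m/s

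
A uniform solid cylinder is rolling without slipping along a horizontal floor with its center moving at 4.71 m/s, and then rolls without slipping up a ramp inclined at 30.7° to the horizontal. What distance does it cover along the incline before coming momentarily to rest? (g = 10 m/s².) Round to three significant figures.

d ≈ 3.26 m

With I = (1/2)MR², the ratio k = I/(MR²) is 0.5.
The rolling condition ω = v/R makes the rotational term ½I(v/R)² = ½kMv², so KE_total = ½(1+k)Mv² = (3/4)Mv².
Setting this equal to Mgh gives the vertical rise h = (1+k)v₀²/(2g) = 1.5×4.71²/(2×10) = 1.664 m.
The distance along the slope is d = h/sinθ = 1.664/sin30.7° ≈ 3.26 m.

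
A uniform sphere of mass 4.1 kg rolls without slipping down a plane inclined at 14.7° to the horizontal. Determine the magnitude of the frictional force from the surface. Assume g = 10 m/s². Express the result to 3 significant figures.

f ≈ 2.97 N

The moment of inertia is (2/5)MR², giving k ≡ I/(MR²) = 0.4.
Newton's second law down the slope: Mg sinθ − f = Ma. The torque equation fR = Iα (with α = a/R) gives f = kMa.
Combining, a = g sinθ/(1+k) and f = kMa = kMg sinθ/(1+k).
f = 0.4 × 4.1 × 10 × sin14.7° / 1.4 ≈ 2.97 N.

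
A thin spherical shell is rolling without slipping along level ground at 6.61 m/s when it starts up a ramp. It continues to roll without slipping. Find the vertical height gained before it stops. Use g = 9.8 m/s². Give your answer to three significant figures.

h ≈ 3.72 m

With I = (2/3)MR², the ratio k = I/(MR²) is 2/3.
The rolling condition ω = v/R makes the rotational term ½I(v/R)² = ½kMv², so KE_total = ½(1+k)Mv² = (5/6)Mv².
All of this converts to potential energy at the highest point: (5/6)Mv₀² = Mgh.
Thus h = (1+k)v₀²/(2g) = 1.667 × 6.61² / (2 × 9.8) ≈ 3.72 m.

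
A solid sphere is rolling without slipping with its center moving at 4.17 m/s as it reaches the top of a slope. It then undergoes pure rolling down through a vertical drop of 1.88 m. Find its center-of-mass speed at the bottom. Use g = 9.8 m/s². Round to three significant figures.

v ≈ 6.61 m/s

With I = (2/5)MR², the ratio k = I/(MR²) is 0.4.
Pure rolling means v = ωR; then KE = ½Mv² + ½I(v/R)² = ½(1+k)Mv² = (7/10)Mv².
Conserving energy between top and bottom: (7/10)Mv² = (7/10)Mv₀² + Mgh, hence v² = v₀² + 2gh/(1+k).
v = √(4.17² + 2×9.8×1.88/1.4) = √43.71 ≈ 6.61 m/s.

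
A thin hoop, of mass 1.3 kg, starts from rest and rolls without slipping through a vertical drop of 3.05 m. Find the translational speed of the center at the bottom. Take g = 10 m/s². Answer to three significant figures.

The moment of inertia is MR², giving k ≡ I/(MR²) = 1.
The rolling condition ω = v/R makes the rotational term ½I(v/R)² = ½kMv², so KE_total = ½(1+k)Mv² = Mv².
Energy conservation: Mgh = Mv², so v = √(2gh/(1+k)) = √(2 × 10 × 3.05 / 2) ≈ 5.52 m/s.

v ≈ 5.52 m/s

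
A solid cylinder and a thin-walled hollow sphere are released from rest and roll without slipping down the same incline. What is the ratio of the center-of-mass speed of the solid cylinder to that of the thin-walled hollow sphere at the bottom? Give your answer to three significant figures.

v_ratio ≈ 1.05

Each satisfies Mgh = ½(1+k)Mv² with k = I/(MR²), so v ∝ 1/√(1+k).
For the solid cylinder k = 0.5; for the thin-walled hollow sphere k = 2/3.
v₁/v₂ = √((1+k₂)/(1+k₁)) = √(1.667/1.5) ≈ 1.05.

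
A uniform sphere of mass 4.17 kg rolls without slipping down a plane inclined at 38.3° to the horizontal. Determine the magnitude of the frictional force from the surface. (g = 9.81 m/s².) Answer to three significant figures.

f ≈ 7.24 N

For this body I = (2/5)MR², i.e. k = I/(MR²) = 0.4.
Along the incline Mg sinθ − f = Ma, and torque about the center fR = Iα = kMR²(a/R) gives f = kMa.
Combining, a = g sinθ/(1+k) and f = kMa = kMg sinθ/(1+k).
f = 0.4 × 4.17 × 9.81 × sin38.3° / 1.4 ≈ 7.24 N.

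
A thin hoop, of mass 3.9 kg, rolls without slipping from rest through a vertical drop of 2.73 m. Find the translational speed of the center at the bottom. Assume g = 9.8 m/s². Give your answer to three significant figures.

v ≈ 5.17 m/s

For this body I = MR², i.e. k = I/(MR²) = 1.
The rolling condition ω = v/R makes the rotational term ½I(v/R)² = ½kMv², so KE_total = ½(1+k)Mv² = Mv².
Setting Mgh = Mv² gives v = √(2gh/(1+k)) = √(2·9.8·2.73/2) ≈ 5.17 m/s.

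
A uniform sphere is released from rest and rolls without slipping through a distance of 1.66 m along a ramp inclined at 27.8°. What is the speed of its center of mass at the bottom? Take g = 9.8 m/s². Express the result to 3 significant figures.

v ≈ 3.29 m/s

For this body I = (2/5)MR², i.e. k = I/(MR²) = 0.4.
Rolling without slipping gives ω = v/R, so the total kinetic energy is ½Mv² + ½Iω² = ½(1+k)Mv² = (7/10)Mv².
The vertical drop is h = L sinθ = 1.66 × sin27.8° = 0.7742 m.
Energy conservation: Mgh = (7/10)Mv², so v = √(2gh/(1+k)) = √(2 × 9.8 × 0.7742 / 1.4) ≈ 3.29 m/s.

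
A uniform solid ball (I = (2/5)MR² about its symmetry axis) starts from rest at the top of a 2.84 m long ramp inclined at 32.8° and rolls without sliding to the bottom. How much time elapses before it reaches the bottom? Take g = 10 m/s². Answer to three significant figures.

With I = (2/5)MR², the ratio k = I/(MR²) is 0.4.
Along the incline Mg sinθ − f = Ma, and torque about the center fR = Iα = kMR²(a/R) gives f = kMa.
Hence a = g sinθ/(1+k) = 10×sin32.8°/1.4 = 3.869 m/s².
With constant a from rest, t = √(2L/a) = √(2·2.84/3.869) ≈ 1.21 s.

t ≈ 1.21 s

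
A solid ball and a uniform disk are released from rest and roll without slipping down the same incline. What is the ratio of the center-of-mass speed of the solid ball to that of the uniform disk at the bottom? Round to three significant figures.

v_ratio ≈ 1.04

Each satisfies Mgh = ½(1+k)Mv² with k = I/(MR²), so v ∝ 1/√(1+k).
For the solid ball k = 0.4; for the uniform disk k = 0.5.
v₁/v₂ = √((1+k₂)/(1+k₁)) = √(1.5/1.4) ≈ 1.04.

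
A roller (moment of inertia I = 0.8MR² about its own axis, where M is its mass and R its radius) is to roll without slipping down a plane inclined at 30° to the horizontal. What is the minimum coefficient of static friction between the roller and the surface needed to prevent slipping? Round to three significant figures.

μ_min ≈ 0.257

Here I = 0.8MR², so the shape factor k = I/(MR²) = 0.8.
Along the incline Mg sinθ − f = Ma, and torque about the center fR = Iα = kMR²(a/R) gives f = kMa.
These give a = g sinθ/(1+k) and the required friction f = kMg sinθ/(1+k).
The normal force is N = Mg cosθ, so μ_min = f/N = k tanθ/(1+k).
μ_min = 0.8 × tan30° / 1.8 ≈ 0.257.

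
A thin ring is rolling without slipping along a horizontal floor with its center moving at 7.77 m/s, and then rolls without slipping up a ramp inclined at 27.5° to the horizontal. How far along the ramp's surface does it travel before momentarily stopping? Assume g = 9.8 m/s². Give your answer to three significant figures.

d ≈ 13.3 m

For this body I = MR², i.e. k = I/(MR²) = 1.
Rolling without slipping gives ω = v/R, so the total kinetic energy is ½Mv² + ½Iω² = ½(1+k)Mv² = Mv².
Setting this equal to Mgh gives the vertical rise h = (1+k)v₀²/(2g) = 2×7.77²/(2×9.8) = 6.16 m.
The distance along the slope is d = h/sinθ = 6.16/sin27.5° ≈ 13.3 m.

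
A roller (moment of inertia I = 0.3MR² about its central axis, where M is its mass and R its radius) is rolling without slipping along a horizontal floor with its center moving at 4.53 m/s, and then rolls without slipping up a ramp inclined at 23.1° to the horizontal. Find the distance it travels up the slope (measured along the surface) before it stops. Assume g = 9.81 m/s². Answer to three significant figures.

d ≈ 3.47 m

With I = 0.3MR², the ratio k = I/(MR²) is 0.3.
Pure rolling means v = ωR; then KE = ½Mv² + ½I(v/R)² = ½(1+k)Mv² = (13/20)Mv².
Setting this equal to Mgh gives the vertical rise h = (1+k)v₀²/(2g) = 1.3×4.53²/(2×9.81) = 1.36 m.
Along the incline, d = h/sinθ = 1.36/sin23.1° ≈ 3.47 m.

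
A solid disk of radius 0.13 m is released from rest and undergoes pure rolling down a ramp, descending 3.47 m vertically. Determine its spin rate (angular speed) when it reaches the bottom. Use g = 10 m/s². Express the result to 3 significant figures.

The moment of inertia is (1/2)MR², giving k ≡ I/(MR²) = 0.5.
Pure rolling means v = ωR; then KE = ½Mv² + ½I(v/R)² = ½(1+k)Mv² = (3/4)Mv².
Energy conservation Mgh = ½(1+k)Mv² gives v = √(2gh/(1+k)) = √(2 × 10 × 3.47 / 1.5) = 6.802 m/s.
Then ω = v/R = 6.802 / 0.13 ≈ 52.3 rad/s.

ω ≈ 52.3 rad/s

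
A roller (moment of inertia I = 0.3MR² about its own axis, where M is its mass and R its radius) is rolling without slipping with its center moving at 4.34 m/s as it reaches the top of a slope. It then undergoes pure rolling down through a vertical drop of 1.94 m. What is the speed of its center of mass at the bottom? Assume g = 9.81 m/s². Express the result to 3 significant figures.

The moment of inertia is 0.3MR², giving k ≡ I/(MR²) = 0.3.
The rolling condition ω = v/R makes the rotational term ½I(v/R)² = ½kMv², so KE_total = ½(1+k)Mv² = (13/20)Mv².
Energy conservation: (13/20)Mv₀² + Mgh = (13/20)Mv², so v² = v₀² + 2gh/(1+k).
v = √(4.34² + 2×9.81×1.94/1.3) = √48.11 ≈ 6.94 m/s.

v ≈ 6.94 m/s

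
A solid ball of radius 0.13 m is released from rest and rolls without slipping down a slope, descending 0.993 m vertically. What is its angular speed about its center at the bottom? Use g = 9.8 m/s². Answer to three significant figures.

The moment of inertia is (2/5)MR², giving k ≡ I/(MR²) = 0.4.
Rolling without slipping gives ω = v/R, so the total kinetic energy is ½Mv² + ½Iω² = ½(1+k)Mv² = (7/10)Mv².
Energy conservation Mgh = ½(1+k)Mv² gives v = √(2gh/(1+k)) = √(2 × 9.8 × 0.993 / 1.4) = 3.729 m/s.
The angular speed follows from ω = v/R = 3.729/0.13 ≈ 28.7 rad/s.

ω ≈ 28.7 rad/s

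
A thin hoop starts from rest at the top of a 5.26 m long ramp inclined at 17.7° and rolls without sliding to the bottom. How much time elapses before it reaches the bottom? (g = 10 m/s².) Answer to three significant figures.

With I = MR², the ratio k = I/(MR²) is 1.
Newton's second law down the slope: Mg sinθ − f = Ma. The torque equation fR = Iα (with α = a/R) gives f = kMa.
Hence a = g sinθ/(1+k) = 10×sin17.7°/2 = 1.52 m/s².
With constant a from rest, t = √(2L/a) = √(2·5.26/1.52) ≈ 2.63 s.

t ≈ 2.63 s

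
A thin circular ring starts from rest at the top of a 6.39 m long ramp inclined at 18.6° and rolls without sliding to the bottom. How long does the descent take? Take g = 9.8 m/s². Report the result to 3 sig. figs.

Here I = MR², so the shape factor k = I/(MR²) = 1.
Along the incline Mg sinθ − f = Ma, and torque about the center fR = Iα = kMR²(a/R) gives f = kMa.
Hence a = g sinθ/(1+k) = 9.8×sin18.6°/2 = 1.563 m/s².
Starting from rest, L = ½at², so t = √(2L/a) = √(2×6.39/1.563) ≈ 2.86 s.

t ≈ 2.86 s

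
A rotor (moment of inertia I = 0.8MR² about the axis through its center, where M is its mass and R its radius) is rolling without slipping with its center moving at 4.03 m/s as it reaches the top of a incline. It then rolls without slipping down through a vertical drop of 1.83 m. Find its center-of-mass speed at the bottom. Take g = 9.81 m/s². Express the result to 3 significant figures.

The moment of inertia is 0.8MR², giving k ≡ I/(MR²) = 0.8.
The rolling condition ω = v/R makes the rotational term ½I(v/R)² = ½kMv², so KE_total = ½(1+k)Mv² = (9/10)Mv².
Energy conservation: (9/10)Mv₀² + Mgh = (9/10)Mv², so v² = v₀² + 2gh/(1+k).
v = √(4.03² + 2×9.81×1.83/1.8) = √36.19 ≈ 6.02 m/s.

v ≈ 6.02 m/s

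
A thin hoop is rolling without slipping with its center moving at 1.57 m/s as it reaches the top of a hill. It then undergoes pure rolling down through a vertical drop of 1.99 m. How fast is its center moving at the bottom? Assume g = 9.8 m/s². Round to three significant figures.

v ≈ 4.69 m/s

With I = MR², the ratio k = I/(MR²) is 1.
Rolling without slipping gives ω = v/R, so the total kinetic energy is ½Mv² + ½Iω² = ½(1+k)Mv² = Mv².
Energy conservation: Mv₀² + Mgh = Mv², so v² = v₀² + 2gh/(1+k).
v = √(1.57² + 2×9.8×1.99/2) = √21.97 ≈ 4.69 m/s.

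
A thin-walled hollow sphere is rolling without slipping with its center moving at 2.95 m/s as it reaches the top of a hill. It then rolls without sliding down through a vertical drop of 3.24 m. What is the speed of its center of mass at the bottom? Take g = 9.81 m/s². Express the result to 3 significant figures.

For this body I = (2/3)MR², i.e. k = I/(MR²) = 2/3.
Since it rolls without slipping, ω = v/R and KE = ½Mv² + ½Iω² = ½(1+k)Mv² = (5/6)Mv².
Conserving energy between top and bottom: (5/6)Mv² = (5/6)Mv₀² + Mgh, hence v² = v₀² + 2gh/(1+k).
v = √(2.95² + 2×9.81×3.24/1.667) = √46.84 ≈ 6.84 m/s.

v ≈ 6.84 m/s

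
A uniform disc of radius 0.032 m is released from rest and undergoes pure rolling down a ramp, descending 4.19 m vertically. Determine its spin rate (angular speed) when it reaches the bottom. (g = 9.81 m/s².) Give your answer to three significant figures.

ω ≈ 231 rad/s

With I = (1/2)MR², the ratio k = I/(MR²) is 0.5.
Since it rolls without slipping, ω = v/R and KE = ½Mv² + ½Iω² = ½(1+k)Mv² = (3/4)Mv².
Energy conservation Mgh = ½(1+k)Mv² gives v = √(2gh/(1+k)) = √(2 × 9.81 × 4.19 / 1.5) = 7.403 m/s.
The angular speed follows from ω = v/R = 7.403/0.032 ≈ 231 rad/s.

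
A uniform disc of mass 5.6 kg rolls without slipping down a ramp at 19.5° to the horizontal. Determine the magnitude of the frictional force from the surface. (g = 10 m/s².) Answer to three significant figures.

f ≈ 6.23 N

Here I = (1/2)MR², so the shape factor k = I/(MR²) = 0.5.
Newton's second law down the slope: Mg sinθ − f = Ma. The torque equation fR = Iα (with α = a/R) gives f = kMa.
Combining, a = g sinθ/(1+k) and f = kMa = kMg sinθ/(1+k).
f = 0.5 × 5.6 × 10 × sin19.5° / 1.5 ≈ 6.23 N.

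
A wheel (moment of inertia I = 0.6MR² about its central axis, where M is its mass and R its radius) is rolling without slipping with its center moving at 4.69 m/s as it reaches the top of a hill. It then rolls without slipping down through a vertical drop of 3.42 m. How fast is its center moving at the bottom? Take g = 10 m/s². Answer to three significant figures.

Here I = 0.6MR², so the shape factor k = I/(MR²) = 0.6.
Rolling without slipping gives ω = v/R, so the total kinetic energy is ½Mv² + ½Iω² = ½(1+k)Mv² = (4/5)Mv².
Conserving energy between top and bottom: (4/5)Mv² = (4/5)Mv₀² + Mgh, hence v² = v₀² + 2gh/(1+k).
v = √(4.69² + 2×10×3.42/1.6) = √64.75 ≈ 8.05 m/s.

v ≈ 8.05 m/s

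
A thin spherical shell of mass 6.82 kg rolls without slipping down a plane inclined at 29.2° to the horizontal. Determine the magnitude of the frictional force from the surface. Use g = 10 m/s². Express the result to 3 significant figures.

f ≈ 13.3 N

Here I = (2/3)MR², so the shape factor k = I/(MR²) = 2/3.
Along the incline Mg sinθ − f = Ma, and torque about the center fR = Iα = kMR²(a/R) gives f = kMa.
Combining, a = g sinθ/(1+k) and f = kMa = kMg sinθ/(1+k).
f = (2/3) × 6.82 × 10 × sin29.2° / 1.667 ≈ 13.3 N.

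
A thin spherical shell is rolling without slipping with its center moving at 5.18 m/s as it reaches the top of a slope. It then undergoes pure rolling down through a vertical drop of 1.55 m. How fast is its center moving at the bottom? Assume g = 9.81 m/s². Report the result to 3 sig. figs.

v ≈ 6.71 m/s

For this body I = (2/3)MR², i.e. k = I/(MR²) = 2/3.
Pure rolling means v = ωR; then KE = ½Mv² + ½I(v/R)² = ½(1+k)Mv² = (5/6)Mv².
Energy conservation: (5/6)Mv₀² + Mgh = (5/6)Mv², so v² = v₀² + 2gh/(1+k).
v = √(5.18² + 2×9.81×1.55/1.667) = √45.08 ≈ 6.71 m/s.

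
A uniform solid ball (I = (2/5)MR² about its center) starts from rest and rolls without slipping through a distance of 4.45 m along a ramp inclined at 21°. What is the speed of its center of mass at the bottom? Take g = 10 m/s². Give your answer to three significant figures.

v ≈ 4.77 m/s

With I = (2/5)MR², the ratio k = I/(MR²) is 0.4.
Since it rolls without slipping, ω = v/R and KE = ½Mv² + ½Iω² = ½(1+k)Mv² = (7/10)Mv².
The vertical drop is h = L sinθ = 4.45 × sin21° = 1.595 m.
Setting Mgh = (7/10)Mv² gives v = √(2gh/(1+k)) = √(2·10·1.595/1.4) ≈ 4.77 m/s.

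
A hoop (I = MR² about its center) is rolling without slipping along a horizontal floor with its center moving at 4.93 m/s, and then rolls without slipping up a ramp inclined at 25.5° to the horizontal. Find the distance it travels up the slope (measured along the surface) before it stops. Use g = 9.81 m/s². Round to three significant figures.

d ≈ 5.75 m

For this body I = MR², i.e. k = I/(MR²) = 1.
Since it rolls without slipping, ω = v/R and KE = ½Mv² + ½Iω² = ½(1+k)Mv² = Mv².
Setting this equal to Mgh gives the vertical rise h = (1+k)v₀²/(2g) = 2×4.93²/(2×9.81) = 2.478 m.
The distance along the slope is d = h/sinθ = 2.478/sin25.5° ≈ 5.75 m.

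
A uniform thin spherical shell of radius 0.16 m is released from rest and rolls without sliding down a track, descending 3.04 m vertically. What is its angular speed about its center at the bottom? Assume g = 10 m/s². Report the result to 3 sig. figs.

Here I = (2/3)MR², so the shape factor k = I/(MR²) = 2/3.
The rolling condition ω = v/R makes the rotational term ½I(v/R)² = ½kMv², so KE_total = ½(1+k)Mv² = (5/6)Mv².
Energy conservation Mgh = ½(1+k)Mv² gives v = √(2gh/(1+k)) = √(2 × 10 × 3.04 / 1.667) = 6.04 m/s.
Then ω = v/R = 6.04 / 0.16 ≈ 37.7 rad/s.

ω ≈ 37.7 rad/s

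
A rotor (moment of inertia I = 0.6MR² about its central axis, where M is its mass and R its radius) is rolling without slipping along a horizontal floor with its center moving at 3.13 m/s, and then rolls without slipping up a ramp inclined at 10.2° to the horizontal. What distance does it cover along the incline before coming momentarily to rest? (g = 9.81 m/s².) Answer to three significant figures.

With I = 0.6MR², the ratio k = I/(MR²) is 0.6.
Rolling without slipping gives ω = v/R, so the total kinetic energy is ½Mv² + ½Iω² = ½(1+k)Mv² = (4/5)Mv².
Setting this equal to Mgh gives the vertical rise h = (1+k)v₀²/(2g) = 1.6×3.13²/(2×9.81) = 0.7989 m.
The distance along the slope is d = h/sinθ = 0.7989/sin10.2° ≈ 4.51 m.

d ≈ 4.51 m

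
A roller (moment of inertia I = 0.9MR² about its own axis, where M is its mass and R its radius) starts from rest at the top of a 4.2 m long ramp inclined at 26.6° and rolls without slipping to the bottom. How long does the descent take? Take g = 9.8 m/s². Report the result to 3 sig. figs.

t ≈ 1.91 s

Here I = 0.9MR², so the shape factor k = I/(MR²) = 0.9.
Along the incline Mg sinθ − f = Ma, and torque about the center fR = Iα = kMR²(a/R) gives f = kMa.
Hence a = g sinθ/(1+k) = 9.8×sin26.6°/1.9 = 2.309 m/s².
Starting from rest, L = ½at², so t = √(2L/a) = √(2×4.2/2.309) ≈ 1.91 s.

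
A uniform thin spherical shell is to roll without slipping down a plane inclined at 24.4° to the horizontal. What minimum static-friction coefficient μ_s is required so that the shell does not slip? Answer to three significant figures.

The moment of inertia is (2/3)MR², giving k ≡ I/(MR²) = 2/3.
Newton's second law down the slope: Mg sinθ − f = Ma. The torque equation fR = Iα (with α = a/R) gives f = kMa.
These give a = g sinθ/(1+k) and the required friction f = kMg sinθ/(1+k).
With N = Mg cosθ, the no-slip condition f ≤ μN gives μ_min = f/N = k tanθ/(1+k).
μ_min = (2/3) × tan24.4° / 1.667 ≈ 0.181.

μ_min ≈ 0.181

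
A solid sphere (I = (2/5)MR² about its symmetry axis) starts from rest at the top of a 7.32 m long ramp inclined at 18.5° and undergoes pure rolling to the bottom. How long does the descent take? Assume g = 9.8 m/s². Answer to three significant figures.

t ≈ 2.57 s

Here I = (2/5)MR², so the shape factor k = I/(MR²) = 0.4.
Newton's second law down the slope: Mg sinθ − f = Ma. The torque equation fR = Iα (with α = a/R) gives f = kMa.
Hence a = g sinθ/(1+k) = 9.8×sin18.5°/1.4 = 2.221 m/s².
With constant a from rest, t = √(2L/a) = √(2·7.32/2.221) ≈ 2.57 s.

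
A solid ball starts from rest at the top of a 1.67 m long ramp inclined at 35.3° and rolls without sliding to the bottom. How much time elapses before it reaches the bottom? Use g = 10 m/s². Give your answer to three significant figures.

t ≈ 0.900 s

With I = (2/5)MR², the ratio k = I/(MR²) is 0.4.
Along the incline Mg sinθ − f = Ma, and torque about the center fR = Iα = kMR²(a/R) gives f = kMa.
Hence a = g sinθ/(1+k) = 10×sin35.3°/1.4 = 4.128 m/s².
With constant a from rest, t = √(2L/a) = √(2·1.67/4.128) ≈ 0.900 s.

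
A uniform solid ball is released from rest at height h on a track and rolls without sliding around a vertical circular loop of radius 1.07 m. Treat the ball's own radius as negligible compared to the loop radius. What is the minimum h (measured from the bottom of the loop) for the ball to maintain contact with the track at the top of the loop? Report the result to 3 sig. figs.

h_min ≈ 2.89 m

The moment of inertia is (2/5)MR², giving k ≡ I/(MR²) = 0.4.
At the top of the loop, the minimum-contact condition is Mg = Mv_top²/r, so v_top² = gr.
With ω = v/R, the kinetic energy at speed v is ½(1+k)Mv² = (7/10)Mv².
Energy conservation from release (height h) to the top (height 2r): Mgh = Mg(2r) + (7/10)M·gr.
Thus h_min = 2r + (1+k)r/2 = r(2 + 1.4/2) = 1.07 × 2.7 ≈ 2.89 m.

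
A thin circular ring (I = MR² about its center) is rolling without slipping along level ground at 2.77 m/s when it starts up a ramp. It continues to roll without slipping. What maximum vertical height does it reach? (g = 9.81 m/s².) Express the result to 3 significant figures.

h ≈ 0.782 m

With I = MR², the ratio k = I/(MR²) is 1.
The rolling condition ω = v/R makes the rotational term ½I(v/R)² = ½kMv², so KE_total = ½(1+k)Mv² = Mv².
All of this converts to potential energy at the highest point: Mv₀² = Mgh.
Thus h = (1+k)v₀²/(2g) = 2 × 2.77² / (2 × 9.81) ≈ 0.782 m.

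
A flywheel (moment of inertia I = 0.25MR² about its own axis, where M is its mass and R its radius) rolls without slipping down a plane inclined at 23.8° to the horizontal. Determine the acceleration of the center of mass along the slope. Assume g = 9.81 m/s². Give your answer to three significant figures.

Here I = 0.25MR², so the shape factor k = I/(MR²) = 0.25.
Newton's second law down the slope: Mg sinθ − f = Ma. The torque equation fR = Iα (with α = a/R) gives f = kMa.
Eliminating f: Mg sinθ = (1+k)Ma, so a = g sinθ/(1+k) = 9.81 × sin23.8° / 1.25 ≈ 3.17 m/s².

a ≈ 3.17 m/s²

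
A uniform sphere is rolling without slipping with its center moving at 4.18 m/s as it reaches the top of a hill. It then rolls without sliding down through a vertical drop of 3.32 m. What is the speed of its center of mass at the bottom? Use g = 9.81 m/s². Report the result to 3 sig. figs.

v ≈ 8.00 m/s

For this body I = (2/5)MR², i.e. k = I/(MR²) = 0.4.
The rolling condition ω = v/R makes the rotational term ½I(v/R)² = ½kMv², so KE_total = ½(1+k)Mv² = (7/10)Mv².
Conserving energy between top and bottom: (7/10)Mv² = (7/10)Mv₀² + Mgh, hence v² = v₀² + 2gh/(1+k).
v = √(4.18² + 2×9.81×3.32/1.4) = √64 ≈ 8.00 m/s.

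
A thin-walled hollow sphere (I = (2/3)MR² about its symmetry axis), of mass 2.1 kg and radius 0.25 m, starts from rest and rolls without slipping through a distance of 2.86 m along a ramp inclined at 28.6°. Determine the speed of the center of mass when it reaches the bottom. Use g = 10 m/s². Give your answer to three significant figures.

For this body I = (2/3)MR², i.e. k = I/(MR²) = 2/3.
Since it rolls without slipping, ω = v/R and KE = ½Mv² + ½Iω² = ½(1+k)Mv² = (5/6)Mv².
The vertical drop is h = L sinθ = 2.86 × sin28.6° = 1.369 m.
Setting Mgh = (5/6)Mv² gives v = √(2gh/(1+k)) = √(2·10·1.369/1.667) ≈ 4.05 m/s.

v ≈ 4.05 m/s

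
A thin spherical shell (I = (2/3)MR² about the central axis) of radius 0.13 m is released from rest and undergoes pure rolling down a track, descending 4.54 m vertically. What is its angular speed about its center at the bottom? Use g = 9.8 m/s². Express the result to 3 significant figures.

With I = (2/3)MR², the ratio k = I/(MR²) is 2/3.
Since it rolls without slipping, ω = v/R and KE = ½Mv² + ½Iω² = ½(1+k)Mv² = (5/6)Mv².
Energy conservation Mgh = ½(1+k)Mv² gives v = √(2gh/(1+k)) = √(2 × 9.8 × 4.54 / 1.667) = 7.307 m/s.
Then ω = v/R = 7.307 / 0.13 ≈ 56.2 rad/s.

ω ≈ 56.2 rad/s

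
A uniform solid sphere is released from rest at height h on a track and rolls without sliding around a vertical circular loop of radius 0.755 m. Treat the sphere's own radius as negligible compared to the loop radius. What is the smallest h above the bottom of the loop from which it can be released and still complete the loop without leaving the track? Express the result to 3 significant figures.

h_min ≈ 2.04 m

The moment of inertia is (2/5)MR², giving k ≡ I/(MR²) = 0.4.
At the top, contact is just lost when gravity alone supplies the centripetal force: Mg = Mv_top²/r, i.e. v_top² = gr.
With ω = v/R, the kinetic energy at speed v is ½(1+k)Mv² = (7/10)Mv².
Energy conservation from release (height h) to the top (height 2r): Mgh = Mg(2r) + (7/10)M·gr.
Thus h_min = 2r + (1+k)r/2 = r(2 + 1.4/2) = 0.755 × 2.7 ≈ 2.04 m.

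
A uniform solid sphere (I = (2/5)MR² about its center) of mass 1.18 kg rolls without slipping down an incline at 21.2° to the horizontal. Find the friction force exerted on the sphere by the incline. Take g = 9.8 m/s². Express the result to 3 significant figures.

The moment of inertia is (2/5)MR², giving k ≡ I/(MR²) = 0.4.
Along the incline Mg sinθ − f = Ma, and torque about the center fR = Iα = kMR²(a/R) gives f = kMa.
Combining, a = g sinθ/(1+k) and f = kMa = kMg sinθ/(1+k).
f = 0.4 × 1.18 × 9.8 × sin21.2° / 1.4 ≈ 1.19 N.

f ≈ 1.19 N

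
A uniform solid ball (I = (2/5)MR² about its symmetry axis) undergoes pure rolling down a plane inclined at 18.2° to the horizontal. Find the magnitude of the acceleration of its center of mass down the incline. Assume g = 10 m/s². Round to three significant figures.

a ≈ 2.23 m/s²

Here I = (2/5)MR², so the shape factor k = I/(MR²) = 0.4.
Along the incline Mg sinθ − f = Ma, and torque about the center fR = Iα = kMR²(a/R) gives f = kMa.
Eliminating f: Mg sinθ = (1+k)Ma, so a = g sinθ/(1+k) = 10 × sin18.2° / 1.4 ≈ 2.23 m/s².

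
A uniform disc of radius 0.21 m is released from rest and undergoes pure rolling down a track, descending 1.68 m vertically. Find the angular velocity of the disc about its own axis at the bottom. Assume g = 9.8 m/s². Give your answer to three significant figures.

The moment of inertia is (1/2)MR², giving k ≡ I/(MR²) = 0.5.
Pure rolling means v = ωR; then KE = ½Mv² + ½I(v/R)² = ½(1+k)Mv² = (3/4)Mv².
Energy conservation Mgh = ½(1+k)Mv² gives v = √(2gh/(1+k)) = √(2 × 9.8 × 1.68 / 1.5) = 4.685 m/s.
The angular speed follows from ω = v/R = 4.685/0.21 ≈ 22.3 rad/s.

ω ≈ 22.3 rad/s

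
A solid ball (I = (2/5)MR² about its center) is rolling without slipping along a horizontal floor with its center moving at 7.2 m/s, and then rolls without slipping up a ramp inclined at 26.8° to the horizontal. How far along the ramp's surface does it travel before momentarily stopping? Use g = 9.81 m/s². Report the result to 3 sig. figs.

d ≈ 8.20 m

With I = (2/5)MR², the ratio k = I/(MR²) is 0.4.
Since it rolls without slipping, ω = v/R and KE = ½Mv² + ½Iω² = ½(1+k)Mv² = (7/10)Mv².
Setting this equal to Mgh gives the vertical rise h = (1+k)v₀²/(2g) = 1.4×7.2²/(2×9.81) = 3.699 m.
The distance along the slope is d = h/sinθ = 3.699/sin26.8° ≈ 8.20 m.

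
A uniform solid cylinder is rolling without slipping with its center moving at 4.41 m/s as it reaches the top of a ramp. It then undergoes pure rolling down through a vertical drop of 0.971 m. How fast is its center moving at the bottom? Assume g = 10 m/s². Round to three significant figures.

With I = (1/2)MR², the ratio k = I/(MR²) is 0.5.
Rolling without slipping gives ω = v/R, so the total kinetic energy is ½Mv² + ½Iω² = ½(1+k)Mv² = (3/4)Mv².
Conserving energy between top and bottom: (3/4)Mv² = (3/4)Mv₀² + Mgh, hence v² = v₀² + 2gh/(1+k).
v = √(4.41² + 2×10×0.971/1.5) = √32.39 ≈ 5.69 m/s.

v ≈ 5.69 m/s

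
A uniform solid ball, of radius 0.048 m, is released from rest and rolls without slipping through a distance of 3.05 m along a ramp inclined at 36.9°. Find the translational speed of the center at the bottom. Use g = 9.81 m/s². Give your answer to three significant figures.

v ≈ 5.07 m/s

For this body I = (2/5)MR², i.e. k = I/(MR²) = 0.4.
Rolling without slipping gives ω = v/R, so the total kinetic energy is ½Mv² + ½Iω² = ½(1+k)Mv² = (7/10)Mv².
The vertical drop is h = L sinθ = 3.05 × sin36.9° = 1.831 m.
Energy conservation: Mgh = (7/10)Mv², so v = √(2gh/(1+k)) = √(2 × 9.81 × 1.831 / 1.4) ≈ 5.07 m/s.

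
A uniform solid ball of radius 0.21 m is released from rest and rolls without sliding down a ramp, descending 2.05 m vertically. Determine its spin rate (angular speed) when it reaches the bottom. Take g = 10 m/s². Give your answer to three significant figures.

The moment of inertia is (2/5)MR², giving k ≡ I/(MR²) = 0.4.
Rolling without slipping gives ω = v/R, so the total kinetic energy is ½Mv² + ½Iω² = ½(1+k)Mv² = (7/10)Mv².
Energy conservation Mgh = ½(1+k)Mv² gives v = √(2gh/(1+k)) = √(2 × 10 × 2.05 / 1.4) = 5.412 m/s.
Then ω = v/R = 5.412 / 0.21 ≈ 25.8 rad/s.

ω ≈ 25.8 rad/s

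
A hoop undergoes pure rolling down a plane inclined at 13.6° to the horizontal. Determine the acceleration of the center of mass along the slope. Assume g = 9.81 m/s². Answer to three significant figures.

a ≈ 1.15 m/s²

With I = MR², the ratio k = I/(MR²) is 1.
Along the incline Mg sinθ − f = Ma, and torque about the center fR = Iα = kMR²(a/R) gives f = kMa.
Eliminating f: Mg sinθ = (1+k)Ma, so a = g sinθ/(1+k) = 9.81 × sin13.6° / 2 ≈ 1.15 m/s².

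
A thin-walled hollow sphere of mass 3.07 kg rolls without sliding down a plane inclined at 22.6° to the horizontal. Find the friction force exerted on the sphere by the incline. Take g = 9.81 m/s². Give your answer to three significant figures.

Here I = (2/3)MR², so the shape factor k = I/(MR²) = 2/3.
Newton's second law down the slope: Mg sinθ − f = Ma. The torque equation fR = Iα (with α = a/R) gives f = kMa.
Combining, a = g sinθ/(1+k) and f = kMa = kMg sinθ/(1+k).
f = (2/3) × 3.07 × 9.81 × sin22.6° / 1.667 ≈ 4.63 N.

f ≈ 4.63 N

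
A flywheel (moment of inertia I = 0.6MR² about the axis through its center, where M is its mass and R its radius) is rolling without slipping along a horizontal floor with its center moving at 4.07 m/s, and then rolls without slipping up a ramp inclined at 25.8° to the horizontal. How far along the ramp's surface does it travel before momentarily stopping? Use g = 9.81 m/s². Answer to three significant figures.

The moment of inertia is 0.6MR², giving k ≡ I/(MR²) = 0.6.
Rolling without slipping gives ω = v/R, so the total kinetic energy is ½Mv² + ½Iω² = ½(1+k)Mv² = (4/5)Mv².
Setting this equal to Mgh gives the vertical rise h = (1+k)v₀²/(2g) = 1.6×4.07²/(2×9.81) = 1.351 m.
The distance along the slope is d = h/sinθ = 1.351/sin25.8° ≈ 3.10 m.

d ≈ 3.10 m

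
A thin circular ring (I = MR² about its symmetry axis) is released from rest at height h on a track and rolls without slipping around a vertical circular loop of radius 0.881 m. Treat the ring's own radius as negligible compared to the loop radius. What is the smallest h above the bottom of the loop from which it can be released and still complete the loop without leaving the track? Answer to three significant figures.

For this body I = MR², i.e. k = I/(MR²) = 1.
At the top of the loop, the minimum-contact condition is Mg = Mv_top²/r, so v_top² = gr.
With ω = v/R, the kinetic energy at speed v is ½(1+k)Mv² = Mv².
Energy conservation from release (height h) to the top (height 2r): Mgh = Mg(2r) + M·gr.
Thus h_min = 2r + (1+k)r/2 = r(2 + 2/2) = 0.881 × 3 ≈ 2.64 m.

h_min ≈ 2.64 m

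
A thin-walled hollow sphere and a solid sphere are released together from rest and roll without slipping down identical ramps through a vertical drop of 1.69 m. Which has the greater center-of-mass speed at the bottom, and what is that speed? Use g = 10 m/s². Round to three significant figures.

For rolling without slipping, Mgh = ½(1+k)Mv² where k = I/(MR²), so v = √(2gh/(1+k)).
Thin-walled hollow sphere: k = 2/3, giving v = √(2×10×1.69/1.667) = 4.503 m/s.
Solid sphere: k = 0.4, giving v = √(2×10×1.69/1.4) = 4.914 m/s.
The smaller k wins: the solid sphere, at ≈ 4.91 m/s.

the solid sphere, at v ≈ 4.91 m/s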